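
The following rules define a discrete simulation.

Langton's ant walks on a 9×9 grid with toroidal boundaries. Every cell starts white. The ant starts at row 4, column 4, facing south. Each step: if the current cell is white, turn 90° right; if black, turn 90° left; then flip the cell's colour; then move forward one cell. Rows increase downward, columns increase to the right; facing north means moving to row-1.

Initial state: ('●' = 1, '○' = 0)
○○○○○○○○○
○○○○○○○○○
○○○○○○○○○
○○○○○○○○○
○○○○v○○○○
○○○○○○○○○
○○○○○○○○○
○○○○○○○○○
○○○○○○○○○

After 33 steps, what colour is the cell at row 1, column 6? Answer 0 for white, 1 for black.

step 0: ○○○○○○○○○
○○○○○○○○○
○○○○○○○○○
○○○○○○○○○
○○○○v○○○○
○○○○○○○○○
○○○○○○○○○
○○○○○○○○○
○○○○○○○○○
step 1: ○○○○○○○○○
○○○○○○○○○
○○○○○○○○○
○○○○○○○○○
○○○<●○○○○
○○○○○○○○○
○○○○○○○○○
○○○○○○○○○
○○○○○○○○○
step 2: ○○○○○○○○○
○○○○○○○○○
○○○○○○○○○
○○○^○○○○○
○○○●●○○○○
○○○○○○○○○
○○○○○○○○○
○○○○○○○○○
○○○○○○○○○
step 3: ○○○○○○○○○
○○○○○○○○○
○○○○○○○○○
○○○●>○○○○
○○○●●○○○○
○○○○○○○○○
○○○○○○○○○
○○○○○○○○○
○○○○○○○○○
step 4: ○○○○○○○○○
○○○○○○○○○
○○○○○○○○○
○○○●●○○○○
○○○●v○○○○
○○○○○○○○○
○○○○○○○○○
○○○○○○○○○
○○○○○○○○○
step 5: ○○○○○○○○○
○○○○○○○○○
○○○○○○○○○
○○○●●○○○○
○○○●○>○○○
○○○○○○○○○
○○○○○○○○○
○○○○○○○○○
○○○○○○○○○
step 6: ○○○○○○○○○
○○○○○○○○○
○○○○○○○○○
○○○●●○○○○
○○○●○●○○○
○○○○○v○○○
○○○○○○○○○
○○○○○○○○○
○○○○○○○○○
step 7: ○○○○○○○○○
○○○○○○○○○
○○○○○○○○○
○○○●●○○○○
○○○●○●○○○
○○○○<●○○○
○○○○○○○○○
○○○○○○○○○
○○○○○○○○○
step 8: ○○○○○○○○○
○○○○○○○○○
○○○○○○○○○
○○○●●○○○○
○○○●^●○○○
○○○○●●○○○
○○○○○○○○○
○○○○○○○○○
○○○○○○○○○
step 9: ○○○○○○○○○
○○○○○○○○○
○○○○○○○○○
○○○●●○○○○
○○○●●>○○○
○○○○●●○○○
○○○○○○○○○
○○○○○○○○○
○○○○○○○○○
step 10: ○○○○○○○○○
○○○○○○○○○
○○○○○○○○○
○○○●●^○○○
○○○●●○○○○
○○○○●●○○○
○○○○○○○○○
○○○○○○○○○
○○○○○○○○○
step 11: ○○○○○○○○○
○○○○○○○○○
○○○○○○○○○
○○○●●●>○○
○○○●●○○○○
○○○○●●○○○
○○○○○○○○○
○○○○○○○○○
○○○○○○○○○
step 12: ○○○○○○○○○
○○○○○○○○○
○○○○○○○○○
○○○●●●●○○
○○○●●○v○○
○○○○●●○○○
○○○○○○○○○
○○○○○○○○○
○○○○○○○○○
step 13: ○○○○○○○○○
○○○○○○○○○
○○○○○○○○○
○○○●●●●○○
○○○●●<●○○
○○○○●●○○○
○○○○○○○○○
○○○○○○○○○
○○○○○○○○○
step 14: ○○○○○○○○○
○○○○○○○○○
○○○○○○○○○
○○○●●^●○○
○○○●●●●○○
○○○○●●○○○
○○○○○○○○○
○○○○○○○○○
○○○○○○○○○
step 15: ○○○○○○○○○
○○○○○○○○○
○○○○○○○○○
○○○●<○●○○
○○○●●●●○○
○○○○●●○○○
○○○○○○○○○
○○○○○○○○○
○○○○○○○○○
step 16: ○○○○○○○○○
○○○○○○○○○
○○○○○○○○○
○○○●○○●○○
○○○●v●●○○
○○○○●●○○○
○○○○○○○○○
○○○○○○○○○
○○○○○○○○○
step 17: ○○○○○○○○○
○○○○○○○○○
○○○○○○○○○
○○○●○○●○○
○○○●○>●○○
○○○○●●○○○
○○○○○○○○○
○○○○○○○○○
○○○○○○○○○
step 18: ○○○○○○○○○
○○○○○○○○○
○○○○○○○○○
○○○●○^●○○
○○○●○○●○○
○○○○●●○○○
○○○○○○○○○
○○○○○○○○○
○○○○○○○○○
step 19: ○○○○○○○○○
○○○○○○○○○
○○○○○○○○○
○○○●○●>○○
○○○●○○●○○
○○○○●●○○○
○○○○○○○○○
○○○○○○○○○
○○○○○○○○○
step 20: ○○○○○○○○○
○○○○○○○○○
○○○○○○^○○
○○○●○●○○○
○○○●○○●○○
○○○○●●○○○
○○○○○○○○○
○○○○○○○○○
○○○○○○○○○
step 21: ○○○○○○○○○
○○○○○○○○○
○○○○○○●>○
○○○●○●○○○
○○○●○○●○○
○○○○●●○○○
○○○○○○○○○
○○○○○○○○○
○○○○○○○○○
step 22: ○○○○○○○○○
○○○○○○○○○
○○○○○○●●○
○○○●○●○v○
○○○●○○●○○
○○○○●●○○○
○○○○○○○○○
○○○○○○○○○
○○○○○○○○○
step 23: ○○○○○○○○○
○○○○○○○○○
○○○○○○●●○
○○○●○●<●○
○○○●○○●○○
○○○○●●○○○
○○○○○○○○○
○○○○○○○○○
○○○○○○○○○
step 24: ○○○○○○○○○
○○○○○○○○○
○○○○○○^●○
○○○●○●●●○
○○○●○○●○○
○○○○●●○○○
○○○○○○○○○
○○○○○○○○○
○○○○○○○○○
step 25: ○○○○○○○○○
○○○○○○○○○
○○○○○<○●○
○○○●○●●●○
○○○●○○●○○
○○○○●●○○○
○○○○○○○○○
○○○○○○○○○
○○○○○○○○○
step 26: ○○○○○○○○○
○○○○○^○○○
○○○○○●○●○
○○○●○●●●○
○○○●○○●○○
○○○○●●○○○
○○○○○○○○○
○○○○○○○○○
○○○○○○○○○
step 27: ○○○○○○○○○
○○○○○●>○○
○○○○○●○●○
○○○●○●●●○
○○○●○○●○○
○○○○●●○○○
○○○○○○○○○
○○○○○○○○○
○○○○○○○○○
step 28: ○○○○○○○○○
○○○○○●●○○
○○○○○●v●○
○○○●○●●●○
○○○●○○●○○
○○○○●●○○○
○○○○○○○○○
○○○○○○○○○
○○○○○○○○○
step 29: ○○○○○○○○○
○○○○○●●○○
○○○○○<●●○
○○○●○●●●○
○○○●○○●○○
○○○○●●○○○
○○○○○○○○○
○○○○○○○○○
○○○○○○○○○
step 30: ○○○○○○○○○
○○○○○●●○○
○○○○○○●●○
○○○●○v●●○
○○○●○○●○○
○○○○●●○○○
○○○○○○○○○
○○○○○○○○○
○○○○○○○○○
step 31: ○○○○○○○○○
○○○○○●●○○
○○○○○○●●○
○○○●○○>●○
○○○●○○●○○
○○○○●●○○○
○○○○○○○○○
○○○○○○○○○
○○○○○○○○○
step 32: ○○○○○○○○○
○○○○○●●○○
○○○○○○^●○
○○○●○○○●○
○○○●○○●○○
○○○○●●○○○
○○○○○○○○○
○○○○○○○○○
○○○○○○○○○
step 33: ○○○○○○○○○
○○○○○●●○○
○○○○○<○●○
○○○●○○○●○
○○○●○○●○○
○○○○●●○○○
○○○○○○○○○
○○○○○○○○○
○○○○○○○○○

1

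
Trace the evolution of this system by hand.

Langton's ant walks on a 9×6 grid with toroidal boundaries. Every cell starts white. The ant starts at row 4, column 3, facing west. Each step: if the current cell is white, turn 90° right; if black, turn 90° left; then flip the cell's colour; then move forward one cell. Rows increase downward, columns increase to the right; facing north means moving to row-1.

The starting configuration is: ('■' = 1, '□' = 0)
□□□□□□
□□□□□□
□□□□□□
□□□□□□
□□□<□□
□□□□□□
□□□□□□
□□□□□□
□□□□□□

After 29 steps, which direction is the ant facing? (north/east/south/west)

step 0: □□□□□□
□□□□□□
□□□□□□
□□□□□□
□□□<□□
□□□□□□
□□□□□□
□□□□□□
□□□□□□
step 1: □□□□□□
□□□□□□
□□□□□□
□□□^□□
□□□■□□
□□□□□□
□□□□□□
□□□□□□
□□□□□□
step 2: □□□□□□
□□□□□□
□□□□□□
□□□■>□
□□□■□□
□□□□□□
□□□□□□
□□□□□□
□□□□□□
step 3: □□□□□□
□□□□□□
□□□□□□
□□□■■□
□□□■v□
□□□□□□
□□□□□□
□□□□□□
□□□□□□
step 4: □□□□□□
□□□□□□
□□□□□□
□□□■■□
□□□<■□
□□□□□□
□□□□□□
□□□□□□
□□□□□□
step 5: □□□□□□
□□□□□□
□□□□□□
□□□■■□
□□□□■□
□□□v□□
□□□□□□
□□□□□□
□□□□□□
step 6: □□□□□□
□□□□□□
□□□□□□
□□□■■□
□□□□■□
□□<■□□
□□□□□□
□□□□□□
□□□□□□
step 7: □□□□□□
□□□□□□
□□□□□□
□□□■■□
□□^□■□
□□■■□□
□□□□□□
□□□□□□
□□□□□□
step 8: □□□□□□
□□□□□□
□□□□□□
□□□■■□
□□■>■□
□□■■□□
□□□□□□
□□□□□□
□□□□□□
step 9: □□□□□□
□□□□□□
□□□□□□
□□□■■□
□□■■■□
□□■v□□
□□□□□□
□□□□□□
□□□□□□
step 10: □□□□□□
□□□□□□
□□□□□□
□□□■■□
□□■■■□
□□■□>□
□□□□□□
□□□□□□
□□□□□□
step 11: □□□□□□
□□□□□□
□□□□□□
□□□■■□
□□■■■□
□□■□■□
□□□□v□
□□□□□□
□□□□□□
step 12: □□□□□□
□□□□□□
□□□□□□
□□□■■□
□□■■■□
□□■□■□
□□□<■□
□□□□□□
□□□□□□
step 13: □□□□□□
□□□□□□
□□□□□□
□□□■■□
□□■■■□
□□■^■□
□□□■■□
□□□□□□
□□□□□□
step 14: □□□□□□
□□□□□□
□□□□□□
□□□■■□
□□■■■□
□□■■>□
□□□■■□
□□□□□□
□□□□□□
step 15: □□□□□□
□□□□□□
□□□□□□
□□□■■□
□□■■^□
□□■■□□
□□□■■□
□□□□□□
□□□□□□
step 16: □□□□□□
□□□□□□
□□□□□□
□□□■■□
□□■<□□
□□■■□□
□□□■■□
□□□□□□
□□□□□□
step 17: □□□□□□
□□□□□□
□□□□□□
□□□■■□
□□■□□□
□□■v□□
□□□■■□
□□□□□□
□□□□□□
step 18: □□□□□□
□□□□□□
□□□□□□
□□□■■□
□□■□□□
□□■□>□
□□□■■□
□□□□□□
□□□□□□
step 19: □□□□□□
□□□□□□
□□□□□□
□□□■■□
□□■□□□
□□■□■□
□□□■v□
□□□□□□
□□□□□□
step 20: □□□□□□
□□□□□□
□□□□□□
□□□■■□
□□■□□□
□□■□■□
□□□■□>
□□□□□□
□□□□□□
step 21: □□□□□□
□□□□□□
□□□□□□
□□□■■□
□□■□□□
□□■□■□
□□□■□■
□□□□□v
□□□□□□
step 22: □□□□□□
□□□□□□
□□□□□□
□□□■■□
□□■□□□
□□■□■□
□□□■□■
□□□□<■
□□□□□□
step 23: □□□□□□
□□□□□□
□□□□□□
□□□■■□
□□■□□□
□□■□■□
□□□■^■
□□□□■■
□□□□□□
step 24: □□□□□□
□□□□□□
□□□□□□
□□□■■□
□□■□□□
□□■□■□
□□□■■>
□□□□■■
□□□□□□
step 25: □□□□□□
□□□□□□
□□□□□□
□□□■■□
□□■□□□
□□■□■^
□□□■■□
□□□□■■
□□□□□□
step 26: □□□□□□
□□□□□□
□□□□□□
□□□■■□
□□■□□□
>□■□■■
□□□■■□
□□□□■■
□□□□□□
step 27: □□□□□□
□□□□□□
□□□□□□
□□□■■□
□□■□□□
■□■□■■
v□□■■□
□□□□■■
□□□□□□
step 28: □□□□□□
□□□□□□
□□□□□□
□□□■■□
□□■□□□
■□■□■■
■□□■■<
□□□□■■
□□□□□□
step 29: □□□□□□
□□□□□□
□□□□□□
□□□■■□
□□■□□□
■□■□■^
■□□■■■
□□□□■■
□□□□□□

north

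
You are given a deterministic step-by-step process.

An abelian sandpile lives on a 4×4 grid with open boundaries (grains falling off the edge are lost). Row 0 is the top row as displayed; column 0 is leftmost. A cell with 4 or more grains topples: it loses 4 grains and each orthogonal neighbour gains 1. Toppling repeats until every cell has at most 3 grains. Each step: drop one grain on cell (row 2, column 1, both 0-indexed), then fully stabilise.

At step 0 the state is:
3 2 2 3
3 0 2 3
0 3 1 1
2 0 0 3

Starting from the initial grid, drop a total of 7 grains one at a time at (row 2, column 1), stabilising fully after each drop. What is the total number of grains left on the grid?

[0] 3 2 2 3
3 0 2 3
0 3 1 1
2 0 0 3
[1] 3 2 2 3
3 1 2 3
1 0 2 1
2 1 0 3
[2] 3 2 2 3
3 1 2 3
1 1 2 1
2 1 0 3
[3] 3 2 2 3
3 1 2 3
1 2 2 1
2 1 0 3
[4] 3 2 2 3
3 1 2 3
1 3 2 1
2 1 0 3
[5] 3 2 2 3
3 2 2 3
2 0 3 1
2 2 0 3
[6] 3 2 2 3
3 2 2 3
2 1 3 1
2 2 0 3
[7] 3 2 2 3
3 2 2 3
2 2 3 1
2 2 0 3

35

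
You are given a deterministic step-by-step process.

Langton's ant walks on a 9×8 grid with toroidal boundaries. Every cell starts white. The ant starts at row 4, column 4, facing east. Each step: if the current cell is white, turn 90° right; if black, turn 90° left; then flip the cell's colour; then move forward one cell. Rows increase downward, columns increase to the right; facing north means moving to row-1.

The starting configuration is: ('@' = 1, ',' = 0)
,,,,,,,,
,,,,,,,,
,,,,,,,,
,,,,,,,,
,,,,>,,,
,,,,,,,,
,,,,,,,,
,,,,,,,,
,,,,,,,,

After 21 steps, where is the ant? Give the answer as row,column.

1,2

gen 0: ,,,,,,,,
,,,,,,,,
,,,,,,,,
,,,,,,,,
,,,,>,,,
,,,,,,,,
,,,,,,,,
,,,,,,,,
,,,,,,,,
gen 1: ,,,,,,,,
,,,,,,,,
,,,,,,,,
,,,,,,,,
,,,,@,,,
,,,,v,,,
,,,,,,,,
,,,,,,,,
,,,,,,,,
gen 2: ,,,,,,,,
,,,,,,,,
,,,,,,,,
,,,,,,,,
,,,,@,,,
,,,<@,,,
,,,,,,,,
,,,,,,,,
,,,,,,,,
gen 3: ,,,,,,,,
,,,,,,,,
,,,,,,,,
,,,,,,,,
,,,^@,,,
,,,@@,,,
,,,,,,,,
,,,,,,,,
,,,,,,,,
gen 4: ,,,,,,,,
,,,,,,,,
,,,,,,,,
,,,,,,,,
,,,@>,,,
,,,@@,,,
,,,,,,,,
,,,,,,,,
,,,,,,,,
gen 5: ,,,,,,,,
,,,,,,,,
,,,,,,,,
,,,,^,,,
,,,@,,,,
,,,@@,,,
,,,,,,,,
,,,,,,,,
,,,,,,,,
gen 6: ,,,,,,,,
,,,,,,,,
,,,,,,,,
,,,,@>,,
,,,@,,,,
,,,@@,,,
,,,,,,,,
,,,,,,,,
,,,,,,,,
gen 7: ,,,,,,,,
,,,,,,,,
,,,,,,,,
,,,,@@,,
,,,@,v,,
,,,@@,,,
,,,,,,,,
,,,,,,,,
,,,,,,,,
gen 8: ,,,,,,,,
,,,,,,,,
,,,,,,,,
,,,,@@,,
,,,@<@,,
,,,@@,,,
,,,,,,,,
,,,,,,,,
,,,,,,,,
gen 9: ,,,,,,,,
,,,,,,,,
,,,,,,,,
,,,,^@,,
,,,@@@,,
,,,@@,,,
,,,,,,,,
,,,,,,,,
,,,,,,,,
gen 10: ,,,,,,,,
,,,,,,,,
,,,,,,,,
,,,<,@,,
,,,@@@,,
,,,@@,,,
,,,,,,,,
,,,,,,,,
,,,,,,,,
gen 11: ,,,,,,,,
,,,,,,,,
,,,^,,,,
,,,@,@,,
,,,@@@,,
,,,@@,,,
,,,,,,,,
,,,,,,,,
,,,,,,,,
gen 12: ,,,,,,,,
,,,,,,,,
,,,@>,,,
,,,@,@,,
,,,@@@,,
,,,@@,,,
,,,,,,,,
,,,,,,,,
,,,,,,,,
gen 13: ,,,,,,,,
,,,,,,,,
,,,@@,,,
,,,@v@,,
,,,@@@,,
,,,@@,,,
,,,,,,,,
,,,,,,,,
,,,,,,,,
gen 14: ,,,,,,,,
,,,,,,,,
,,,@@,,,
,,,<@@,,
,,,@@@,,
,,,@@,,,
,,,,,,,,
,,,,,,,,
,,,,,,,,
gen 15: ,,,,,,,,
,,,,,,,,
,,,@@,,,
,,,,@@,,
,,,v@@,,
,,,@@,,,
,,,,,,,,
,,,,,,,,
,,,,,,,,
gen 16: ,,,,,,,,
,,,,,,,,
,,,@@,,,
,,,,@@,,
,,,,>@,,
,,,@@,,,
,,,,,,,,
,,,,,,,,
,,,,,,,,
gen 17: ,,,,,,,,
,,,,,,,,
,,,@@,,,
,,,,^@,,
,,,,,@,,
,,,@@,,,
,,,,,,,,
,,,,,,,,
,,,,,,,,
gen 18: ,,,,,,,,
,,,,,,,,
,,,@@,,,
,,,<,@,,
,,,,,@,,
,,,@@,,,
,,,,,,,,
,,,,,,,,
,,,,,,,,
gen 19: ,,,,,,,,
,,,,,,,,
,,,^@,,,
,,,@,@,,
,,,,,@,,
,,,@@,,,
,,,,,,,,
,,,,,,,,
,,,,,,,,
gen 20: ,,,,,,,,
,,,,,,,,
,,<,@,,,
,,,@,@,,
,,,,,@,,
,,,@@,,,
,,,,,,,,
,,,,,,,,
,,,,,,,,
gen 21: ,,,,,,,,
,,^,,,,,
,,@,@,,,
,,,@,@,,
,,,,,@,,
,,,@@,,,
,,,,,,,,
,,,,,,,,
,,,,,,,,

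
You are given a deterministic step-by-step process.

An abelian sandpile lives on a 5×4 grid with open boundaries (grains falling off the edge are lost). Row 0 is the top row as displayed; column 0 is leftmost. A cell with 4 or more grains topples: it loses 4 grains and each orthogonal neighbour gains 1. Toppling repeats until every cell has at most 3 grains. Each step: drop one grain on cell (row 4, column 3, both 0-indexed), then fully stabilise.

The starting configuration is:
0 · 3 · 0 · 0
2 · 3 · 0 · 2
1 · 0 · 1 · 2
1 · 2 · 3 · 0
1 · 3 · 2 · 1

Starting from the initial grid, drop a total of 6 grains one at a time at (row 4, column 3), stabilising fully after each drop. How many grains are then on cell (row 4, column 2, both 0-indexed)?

3

[0] 0 · 3 · 0 · 0
2 · 3 · 0 · 2
1 · 0 · 1 · 2
1 · 2 · 3 · 0
1 · 3 · 2 · 1
[1] 0 · 3 · 0 · 0
2 · 3 · 0 · 2
1 · 0 · 1 · 2
1 · 2 · 3 · 0
1 · 3 · 2 · 2
[2] 0 · 3 · 0 · 0
2 · 3 · 0 · 2
1 · 0 · 1 · 2
1 · 2 · 3 · 0
1 · 3 · 2 · 3
[3] 0 · 3 · 0 · 0
2 · 3 · 0 · 2
1 · 0 · 1 · 2
1 · 2 · 3 · 1
1 · 3 · 3 · 0
[4] 0 · 3 · 0 · 0
2 · 3 · 0 · 2
1 · 0 · 1 · 2
1 · 2 · 3 · 1
1 · 3 · 3 · 1
[5] 0 · 3 · 0 · 0
2 · 3 · 0 · 2
1 · 0 · 1 · 2
1 · 2 · 3 · 1
1 · 3 · 3 · 2
[6] 0 · 3 · 0 · 0
2 · 3 · 0 · 2
1 · 0 · 1 · 2
1 · 2 · 3 · 1
1 · 3 · 3 · 3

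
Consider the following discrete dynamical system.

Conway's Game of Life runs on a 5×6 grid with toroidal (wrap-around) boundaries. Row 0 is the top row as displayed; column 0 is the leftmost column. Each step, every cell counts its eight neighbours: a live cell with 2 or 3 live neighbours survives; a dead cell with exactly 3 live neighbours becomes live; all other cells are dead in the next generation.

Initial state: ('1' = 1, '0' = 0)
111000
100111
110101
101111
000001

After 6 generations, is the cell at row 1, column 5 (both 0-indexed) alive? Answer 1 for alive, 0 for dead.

0

t=0: 111000
100111
110101
101111
000001
t=1: 011100
000100
000000
001100
000000
t=2: 001100
000100
001100
000000
010000
t=3: 001100
000010
001100
001000
001000
t=4: 001100
000010
001100
011000
011000
t=5: 011100
000010
011100
000000
000000
t=6: 001100
000010
001100
001000
001000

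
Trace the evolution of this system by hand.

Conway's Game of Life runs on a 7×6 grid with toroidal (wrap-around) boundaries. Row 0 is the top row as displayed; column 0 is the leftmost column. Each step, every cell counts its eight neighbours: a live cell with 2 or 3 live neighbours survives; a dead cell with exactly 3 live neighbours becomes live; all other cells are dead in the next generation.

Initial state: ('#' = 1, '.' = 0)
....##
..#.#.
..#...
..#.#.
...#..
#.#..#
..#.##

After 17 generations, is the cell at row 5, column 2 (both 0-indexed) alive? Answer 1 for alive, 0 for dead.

step 0: ....##
..#.#.
..#...
..#.#.
...#..
#.#..#
..#.##
step 1: ......
....##
.##...
..#...
.#####
###..#
.#....
step 2: ......
......
.###..
#...#.
....##
.....#
.##...
step 3: ......
..#...
.###..
###.#.
#...#.
#...##
......
step 4: ......
.###..
#.....
#...#.
....#.
#...#.
.....#
step 5: ..#...
.##...
#.##.#
......
...##.
....#.
.....#
step 6: .##...
#.....
#.##..
..#..#
...##.
...###
......
step 7: .#....
#..#..
#.##.#
.##..#
..#...
...#.#
..###.
step 8: .#..#.
#..###
...#.#
....##
#####.
......
..###.
step 9: ##....
#.##..
...#..
.#....
#####.
.....#
..###.
step 10: #...##
#.##..
.#.#..
##..#.
######
#....#
######
step 11: ......
#.##..
...###
......
..##..
......
..##..
step 12: .#....
..##.#
..####
..#...
......
......
......
step 13: ..#...
##...#
.#...#
..#.#.
......
......
......
step 14: ##....
.##..#
.##.##
......
......
......
......
step 15: ###...
...###
.#####
......
......
......
......
step 16: ######
......
#.#..#
..###.
......
......
.#....
step 17: ######
......
.##.##
.#####
...#..
......
.#.###

0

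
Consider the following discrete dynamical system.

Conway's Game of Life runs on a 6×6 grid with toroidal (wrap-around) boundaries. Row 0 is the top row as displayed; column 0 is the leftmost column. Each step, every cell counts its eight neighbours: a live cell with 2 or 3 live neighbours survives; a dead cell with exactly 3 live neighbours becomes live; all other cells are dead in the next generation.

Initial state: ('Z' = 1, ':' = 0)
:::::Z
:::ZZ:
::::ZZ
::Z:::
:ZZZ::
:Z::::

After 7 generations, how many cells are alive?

k=0  :::::Z
:::ZZ:
::::ZZ
::Z:::
:ZZZ::
:Z::::
k=1  ::::Z:
:::Z::
::::ZZ
:ZZ:Z:
:Z:Z::
ZZ::::
k=2  ::::::
:::Z:Z
::Z:ZZ
ZZZ:ZZ
:::Z::
ZZZ:::
k=3  ZZZ:::
:::Z:Z
::Z:::
ZZZ:::
:::ZZ:
:ZZ:::
k=4  Z::Z::
Z::Z::
Z:ZZ::
:ZZ:::
Z::Z::
Z:::::
k=5  ZZ:::Z
Z::ZZZ
Z::Z::
Z:::::
Z:Z:::
ZZ:::Z
k=6  ::Z:::
::ZZ::
ZZ:Z::
Z::::Z
::::::
::Z:::
k=7  :ZZ:::
:::Z::
ZZ:ZZZ
ZZ:::Z
::::::
::::::

11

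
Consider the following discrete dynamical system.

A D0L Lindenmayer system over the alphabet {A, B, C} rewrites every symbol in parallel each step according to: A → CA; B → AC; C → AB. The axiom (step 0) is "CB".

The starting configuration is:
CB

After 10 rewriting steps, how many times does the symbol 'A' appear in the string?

1024

k=0  CB
k=1  ABAC
k=2  CAACCAAB
k=3  ABCACAABABCACAAC
k=4  CAACABCAABCACAACCAACABCAABCACAAB
k=5  ABCACAABCAACABCACAACABCAABCACAABABCACAABCAACABCACAACABCAABCACAAC
k=6  CAACABCAABCACAACABCACAABCAACABCAABCACAABCAACABCACAACABCAAB…CAABCACAACABCACAABCAACABCAABCACAABCAACABCACAACABCAABCACAAB  (len 128)
k=7  ABCACAABCAACABCACAACABCAABCACAABCAACABCAABCACAACABCACAABCA…CAABCACAACABCACAABCAACABCAABCACAABCAACABCACAACABCAABCACAAC  (len 256)
k=8  CAACABCAABCACAACABCACAABCAACABCAABCACAABCAACABCACAACABCAAB…CAABCACAACABCACAABCAACABCAABCACAABCAACABCACAACABCAABCACAAB  (len 512)
k=9  ABCACAABCAACABCACAACABCAABCACAABCAACABCAABCACAACABCACAABCA…CAABCACAACABCACAABCAACABCAABCACAABCAACABCACAACABCAABCACAAC  (len 1024)
k=10  CAACABCAABCACAACABCACAABCAACABCAABCACAABCAACABCACAACABCAAB…CAABCACAACABCACAABCAACABCAABCACAABCAACABCACAACABCAABCACAAB  (len 2048)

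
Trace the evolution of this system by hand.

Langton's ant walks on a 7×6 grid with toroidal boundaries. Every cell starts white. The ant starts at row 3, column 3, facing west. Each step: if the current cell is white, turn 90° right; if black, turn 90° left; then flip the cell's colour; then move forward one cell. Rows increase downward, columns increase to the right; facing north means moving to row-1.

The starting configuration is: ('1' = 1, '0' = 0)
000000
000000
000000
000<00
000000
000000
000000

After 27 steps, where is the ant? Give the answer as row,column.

5,0

[0] 000000
000000
000000
000<00
000000
000000
000000
[1] 000000
000000
000^00
000100
000000
000000
000000
[2] 000000
000000
0001>0
000100
000000
000000
000000
[3] 000000
000000
000110
0001v0
000000
000000
000000
[4] 000000
000000
000110
000<10
000000
000000
000000
[5] 000000
000000
000110
000010
000v00
000000
000000
[6] 000000
000000
000110
000010
00<100
000000
000000
[7] 000000
000000
000110
00^010
001100
000000
000000
[8] 000000
000000
000110
001>10
001100
000000
000000
[9] 000000
000000
000110
001110
001v00
000000
000000
[10] 000000
000000
000110
001110
0010>0
000000
000000
[11] 000000
000000
000110
001110
001010
0000v0
000000
[12] 000000
000000
000110
001110
001010
000<10
000000
[13] 000000
000000
000110
001110
001^10
000110
000000
[14] 000000
000000
000110
001110
0011>0
000110
000000
[15] 000000
000000
000110
0011^0
001100
000110
000000
[16] 000000
000000
000110
001<00
001100
000110
000000
[17] 000000
000000
000110
001000
001v00
000110
000000
[18] 000000
000000
000110
001000
0010>0
000110
000000
[19] 000000
000000
000110
001000
001010
0001v0
000000
[20] 000000
000000
000110
001000
001010
00010>
000000
[21] 000000
000000
000110
001000
001010
000101
00000v
[22] 000000
000000
000110
001000
001010
000101
0000<1
[23] 000000
000000
000110
001000
001010
0001^1
000011
[24] 000000
000000
000110
001000
001010
00011>
000011
[25] 000000
000000
000110
001000
00101^
000110
000011
[26] 000000
000000
000110
001000
>01011
000110
000011
[27] 000000
000000
000110
001000
101011
v00110
000011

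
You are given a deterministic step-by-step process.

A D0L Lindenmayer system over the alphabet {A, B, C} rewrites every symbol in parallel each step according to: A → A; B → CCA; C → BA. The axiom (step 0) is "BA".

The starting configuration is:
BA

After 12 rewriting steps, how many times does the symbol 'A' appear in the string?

190

0) BA
1) CCAA
2) BABAAA
3) CCAACCAAAA
4) BABAAABABAAAAA
5) CCAACCAAAACCAACCAAAAAA
6) BABAAABABAAAAABABAAABABAAAAAAA
7) CCAACCAAAACCAACCAAAAAACCAACCAAAACCAACCAAAAAAAA
8) BABAAABABAAAAABABAAABABAAAAAAABABAAABABAAAAABABAAABABAAAAAAAAA
9) CCAACCAAAACCAACCAAAAAACCAACCAAAACCAACCAAAAAAAACCAACCAAAACCAACCAAAAAACCAACCAAAACCAACCAAAAAAAAAA
10) BABAAABABAAAAABABAAABABAAAAAAABABAAABABAAAAABABAAABABAAAAA…BABAAAAABABAAABABAAAAAAABABAAABABAAAAABABAAABABAAAAAAAAAAA  (len 126)
11) CCAACCAAAACCAACCAAAAAACCAACCAAAACCAACCAAAAAAAACCAACCAAAACC…AAAAAAAACCAACCAAAACCAACCAAAAAACCAACCAAAACCAACCAAAAAAAAAAAA  (len 190)
12) BABAAABABAAAAABABAAABABAAAAAAABABAAABABAAAAABABAAABABAAAAA…BAAAAABABAAABABAAAAAAABABAAABABAAAAABABAAABABAAAAAAAAAAAAA  (len 254)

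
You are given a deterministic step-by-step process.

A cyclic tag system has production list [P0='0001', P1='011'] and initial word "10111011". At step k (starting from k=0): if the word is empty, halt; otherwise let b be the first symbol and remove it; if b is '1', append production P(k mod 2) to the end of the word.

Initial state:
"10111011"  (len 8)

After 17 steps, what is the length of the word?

19

gen 0: "10111011"  (len 8)
gen 1: "01110110001"  (len 11)
gen 2: "1110110001"  (len 10)
gen 3: "1101100010001"  (len 13)
gen 4: "101100010001011"  (len 15)
gen 5: "011000100010110001"  (len 18)
gen 6: "11000100010110001"  (len 17)
gen 7: "10001000101100010001"  (len 20)
gen 8: "0001000101100010001011"  (len 22)
gen 9: "001000101100010001011"  (len 21)
gen 10: "01000101100010001011"  (len 20)
gen 11: "1000101100010001011"  (len 19)
gen 12: "000101100010001011011"  (len 21)
gen 13: "00101100010001011011"  (len 20)
gen 14: "0101100010001011011"  (len 19)
gen 15: "101100010001011011"  (len 18)
gen 16: "01100010001011011011"  (len 20)
gen 17: "1100010001011011011"  (len 19)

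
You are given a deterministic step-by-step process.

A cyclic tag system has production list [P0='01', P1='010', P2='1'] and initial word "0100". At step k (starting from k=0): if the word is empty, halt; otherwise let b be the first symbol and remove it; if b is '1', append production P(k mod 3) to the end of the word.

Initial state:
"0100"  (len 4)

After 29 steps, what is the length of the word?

1

t=0: "0100"  (len 4)
t=1: "100"  (len 3)
t=2: "00010"  (len 5)
t=3: "0010"  (len 4)
t=4: "010"  (len 3)
t=5: "10"  (len 2)
t=6: "01"  (len 2)
t=7: "1"  (len 1)
t=8: "010"  (len 3)
t=9: "10"  (len 2)
t=10: "001"  (len 3)
t=11: "01"  (len 2)
t=12: "1"  (len 1)
t=13: "01"  (len 2)
t=14: "1"  (len 1)
t=15: "1"  (len 1)
t=16: "01"  (len 2)
t=17: "1"  (len 1)
t=18: "1"  (len 1)
t=19: "01"  (len 2)
t=20: "1"  (len 1)
t=21: "1"  (len 1)
t=22: "01"  (len 2)
t=23: "1"  (len 1)
t=24: "1"  (len 1)
t=25: "01"  (len 2)
t=26: "1"  (len 1)
t=27: "1"  (len 1)
t=28: "01"  (len 2)
t=29: "1"  (len 1)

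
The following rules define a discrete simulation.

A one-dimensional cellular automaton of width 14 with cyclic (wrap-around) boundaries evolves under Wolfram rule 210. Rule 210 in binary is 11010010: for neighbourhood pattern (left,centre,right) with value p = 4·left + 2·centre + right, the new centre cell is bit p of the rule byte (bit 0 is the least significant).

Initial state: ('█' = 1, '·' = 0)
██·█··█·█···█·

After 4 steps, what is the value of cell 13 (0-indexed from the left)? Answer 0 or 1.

0

k=0  ██·█··█·█···█·
k=1  ·█··██···█·█··
k=2  █·██·██·█···█·
k=3  ···█··█··█·█··
k=4  ··█·██·██···█·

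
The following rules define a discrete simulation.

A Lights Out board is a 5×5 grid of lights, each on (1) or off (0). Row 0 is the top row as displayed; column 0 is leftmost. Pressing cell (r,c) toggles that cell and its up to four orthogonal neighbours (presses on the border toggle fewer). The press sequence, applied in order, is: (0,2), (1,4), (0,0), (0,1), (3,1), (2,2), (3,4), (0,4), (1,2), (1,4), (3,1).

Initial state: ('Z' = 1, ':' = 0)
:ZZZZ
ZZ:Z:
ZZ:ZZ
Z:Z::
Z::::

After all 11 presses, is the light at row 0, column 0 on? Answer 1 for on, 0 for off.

gen 0: :ZZZZ
ZZ:Z:
ZZ:ZZ
Z:Z::
Z::::
gen 1: ::::Z
ZZZZ:
ZZ:ZZ
Z:Z::
Z::::
gen 2: :::::
ZZZ:Z
ZZ:Z:
Z:Z::
Z::::
gen 3: ZZ:::
:ZZ:Z
ZZ:Z:
Z:Z::
Z::::
gen 4: ::Z::
::Z:Z
ZZ:Z:
Z:Z::
Z::::
gen 5: ::Z::
::Z:Z
Z::Z:
:Z:::
ZZ:::
gen 6: ::Z::
::::Z
ZZZ::
:ZZ::
ZZ:::
gen 7: ::Z::
::::Z
ZZZ:Z
:ZZZZ
ZZ::Z
gen 8: ::ZZZ
:::::
ZZZ:Z
:ZZZZ
ZZ::Z
gen 9: :::ZZ
:ZZZ:
ZZ::Z
:ZZZZ
ZZ::Z
gen 10: :::Z:
:ZZ:Z
ZZ:::
:ZZZZ
ZZ::Z
gen 11: :::Z:
:ZZ:Z
Z::::
Z::ZZ
Z:::Z

0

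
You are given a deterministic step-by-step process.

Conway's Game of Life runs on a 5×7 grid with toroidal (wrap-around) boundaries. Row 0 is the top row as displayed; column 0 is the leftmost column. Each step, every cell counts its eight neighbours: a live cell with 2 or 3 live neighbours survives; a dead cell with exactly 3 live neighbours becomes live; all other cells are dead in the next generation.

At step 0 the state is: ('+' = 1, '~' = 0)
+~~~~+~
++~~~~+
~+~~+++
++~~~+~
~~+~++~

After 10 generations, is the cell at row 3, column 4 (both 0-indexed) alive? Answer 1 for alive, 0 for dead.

1

[0] +~~~~+~
++~~~~+
~+~~+++
++~~~+~
~~+~++~
[1] +~~~++~
~+~~+~~
~~+~+~~
++++~~~
+~~~++~
[2] ++~+~~~
~+~~+~~
+~~~+~~
+~+~~++
+~+~~+~
[3] +~~++~+
~++++~~
+~~++~~
+~~+++~
~~++++~
[4] +~~~~~+
~+~~~~+
+~~~~~+
~+~~~~~
+++~~~~
[5] ~~+~~~+
~+~~~+~
~+~~~~+
~~+~~~+
~~+~~~+
[6] +++~~++
~++~~++
~++~~++
~++~~++
++++~++
[7] ~~~~~~~
~~~++~~
~~~++~~
~~~~~~~
~~~+~~~
[8] ~~~++~~
~~~++~~
~~~++~~
~~~++~~
~~~~~~~
[9] ~~~++~~
~~+~~+~
~~+~~+~
~~~++~~
~~~~~~~
[10] ~~~++~~
~~+~~+~
~~+~~+~
~~~++~~
~~~~~~~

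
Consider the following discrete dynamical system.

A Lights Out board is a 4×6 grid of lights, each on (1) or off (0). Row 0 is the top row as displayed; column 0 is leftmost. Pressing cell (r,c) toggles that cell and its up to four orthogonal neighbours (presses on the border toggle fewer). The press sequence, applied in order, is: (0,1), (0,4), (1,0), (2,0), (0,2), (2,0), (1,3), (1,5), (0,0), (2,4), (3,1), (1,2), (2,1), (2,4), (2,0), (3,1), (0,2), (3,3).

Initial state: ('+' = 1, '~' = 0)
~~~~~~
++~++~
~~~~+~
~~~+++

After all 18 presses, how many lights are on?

12

0) ~~~~~~
++~++~
~~~~+~
~~~+++
1) +++~~~
+~~++~
~~~~+~
~~~+++
2) ++++++
+~~+~~
~~~~+~
~~~+++
3) ~+++++
~+~+~~
+~~~+~
~~~+++
4) ~+++++
++~+~~
~+~~+~
+~~+++
5) ~~~~++
++++~~
~+~~+~
+~~+++
6) ~~~~++
~+++~~
+~~~+~
~~~+++
7) ~~~+++
~+~~+~
+~~++~
~~~+++
8) ~~~++~
~+~~~+
+~~+++
~~~+++
9) ++~++~
++~~~+
+~~+++
~~~+++
10) ++~++~
++~~++
+~~~~~
~~~+~+
11) ++~++~
++~~++
++~~~~
++++~+
12) +++++~
+~++++
+++~~~
++++~+
13) +++++~
++++++
~~~~~~
+~++~+
14) +++++~
++++~+
~~~+++
+~++++
15) +++++~
~+++~+
++~+++
~~++++
16) +++++~
~+++~+
+~~+++
++~+++
17) +~~~+~
~+~+~+
+~~+++
++~+++
18) +~~~+~
~+~+~+
+~~~++
+++~~+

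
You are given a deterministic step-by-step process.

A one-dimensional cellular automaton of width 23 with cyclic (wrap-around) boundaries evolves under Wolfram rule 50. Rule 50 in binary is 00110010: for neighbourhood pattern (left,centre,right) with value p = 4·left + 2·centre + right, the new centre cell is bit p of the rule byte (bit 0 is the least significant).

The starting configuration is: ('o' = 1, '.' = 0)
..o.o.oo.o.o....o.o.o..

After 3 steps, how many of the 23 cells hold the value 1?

[0] ..o.o.oo.o.o....o.o.o..
[1] .o.o.o..o.o.o..o.o.o.o.
[2] o.o.o.oo.o.o.oo.o.o.o.o
[3] .o.o.o..o.o.o..o.o.o.o.

10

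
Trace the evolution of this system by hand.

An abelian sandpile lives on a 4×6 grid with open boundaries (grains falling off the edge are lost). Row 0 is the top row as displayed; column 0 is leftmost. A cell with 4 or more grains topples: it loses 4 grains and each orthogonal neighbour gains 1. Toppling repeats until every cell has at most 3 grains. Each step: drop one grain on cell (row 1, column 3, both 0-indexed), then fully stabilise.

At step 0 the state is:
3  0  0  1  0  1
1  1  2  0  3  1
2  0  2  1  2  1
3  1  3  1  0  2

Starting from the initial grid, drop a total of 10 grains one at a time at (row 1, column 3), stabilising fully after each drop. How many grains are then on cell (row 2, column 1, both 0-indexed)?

1

step 0: 3  0  0  1  0  1
1  1  2  0  3  1
2  0  2  1  2  1
3  1  3  1  0  2
step 1: 3  0  0  1  0  1
1  1  2  1  3  1
2  0  2  1  2  1
3  1  3  1  0  2
step 2: 3  0  0  1  0  1
1  1  2  2  3  1
2  0  2  1  2  1
3  1  3  1  0  2
step 3: 3  0  0  1  0  1
1  1  2  3  3  1
2  0  2  1  2  1
3  1  3  1  0  2
step 4: 3  0  0  2  1  1
1  1  3  1  0  2
2  0  2  2  3  1
3  1  3  1  0  2
step 5: 3  0  0  2  1  1
1  1  3  2  0  2
2  0  2  2  3  1
3  1  3  1  0  2
step 6: 3  0  0  2  1  1
1  1  3  3  0  2
2  0  2  2  3  1
3  1  3  1  0  2
step 7: 3  0  1  3  1  1
1  2  0  1  1  2
2  0  3  3  3  1
3  1  3  1  0  2
step 8: 3  0  1  3  1  1
1  2  0  2  1  2
2  0  3  3  3  1
3  1  3  1  0  2
step 9: 3  0  1  3  1  1
1  2  0  3  1  2
2  0  3  3  3  1
3  1  3  1  0  2
step 10: 3  0  2  0  2  1
1  2  2  2  3  2
2  1  1  2  0  2
3  2  0  3  1  2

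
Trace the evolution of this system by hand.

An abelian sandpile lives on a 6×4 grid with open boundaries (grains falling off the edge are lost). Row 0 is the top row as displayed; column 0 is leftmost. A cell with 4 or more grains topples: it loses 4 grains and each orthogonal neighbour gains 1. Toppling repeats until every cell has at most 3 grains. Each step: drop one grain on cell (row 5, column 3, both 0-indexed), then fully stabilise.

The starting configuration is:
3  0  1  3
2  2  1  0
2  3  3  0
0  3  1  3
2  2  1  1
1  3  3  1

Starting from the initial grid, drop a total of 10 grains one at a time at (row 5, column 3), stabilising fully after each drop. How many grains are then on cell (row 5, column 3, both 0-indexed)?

1

t=0: 3  0  1  3
2  2  1  0
2  3  3  0
0  3  1  3
2  2  1  1
1  3  3  1
t=1: 3  0  1  3
2  2  1  0
2  3  3  0
0  3  1  3
2  2  1  1
1  3  3  2
t=2: 3  0  1  3
2  2  1  0
2  3  3  0
0  3  1  3
2  2  1  1
1  3  3  3
t=3: 3  0  1  3
2  2  1  0
2  3  3  0
0  3  1  3
2  3  2  2
2  0  1  1
t=4: 3  0  1  3
2  2  1  0
2  3  3  0
0  3  1  3
2  3  2  2
2  0  1  2
t=5: 3  0  1  3
2  2  1  0
2  3  3  0
0  3  1  3
2  3  2  2
2  0  1  3
t=6: 3  0  1  3
2  2  1  0
2  3  3  0
0  3  1  3
2  3  2  3
2  0  2  0
t=7: 3  0  1  3
2  2  1  0
2  3  3  0
0  3  1  3
2  3  2  3
2  0  2  1
t=8: 3  0  1  3
2  2  1  0
2  3  3  0
0  3  1  3
2  3  2  3
2  0  2  2
t=9: 3  0  1  3
2  2  1  0
2  3  3  0
0  3  1  3
2  3  2  3
2  0  2  3
t=10: 3  0  1  3
2  2  1  0
2  3  3  1
0  3  2  0
2  3  3  1
2  0  3  1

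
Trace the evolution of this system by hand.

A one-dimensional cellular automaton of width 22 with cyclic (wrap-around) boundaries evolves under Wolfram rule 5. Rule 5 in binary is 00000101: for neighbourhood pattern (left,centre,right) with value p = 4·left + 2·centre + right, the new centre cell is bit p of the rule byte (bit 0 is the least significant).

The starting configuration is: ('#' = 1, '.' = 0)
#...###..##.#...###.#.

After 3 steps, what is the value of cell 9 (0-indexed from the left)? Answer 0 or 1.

[0] #...###..##.#...###.#.
[1] #.#.........#.#.....#.
[2] #.#.#######.#.#.###.#.
[3] #.#.........#.#.....#.

0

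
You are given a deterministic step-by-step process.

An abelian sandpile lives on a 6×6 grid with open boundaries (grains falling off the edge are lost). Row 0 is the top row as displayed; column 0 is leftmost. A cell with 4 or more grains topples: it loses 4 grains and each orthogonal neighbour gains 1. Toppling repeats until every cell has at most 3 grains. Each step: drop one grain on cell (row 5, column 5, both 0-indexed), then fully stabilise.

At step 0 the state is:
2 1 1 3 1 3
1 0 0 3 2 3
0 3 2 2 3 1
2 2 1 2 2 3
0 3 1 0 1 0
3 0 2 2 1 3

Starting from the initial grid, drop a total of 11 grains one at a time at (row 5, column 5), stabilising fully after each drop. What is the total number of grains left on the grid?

t=0: 2 1 1 3 1 3
1 0 0 3 2 3
0 3 2 2 3 1
2 2 1 2 2 3
0 3 1 0 1 0
3 0 2 2 1 3
t=1: 2 1 1 3 1 3
1 0 0 3 2 3
0 3 2 2 3 1
2 2 1 2 2 3
0 3 1 0 1 1
3 0 2 2 2 0
t=2: 2 1 1 3 1 3
1 0 0 3 2 3
0 3 2 2 3 1
2 2 1 2 2 3
0 3 1 0 1 1
3 0 2 2 2 1
t=3: 2 1 1 3 1 3
1 0 0 3 2 3
0 3 2 2 3 1
2 2 1 2 2 3
0 3 1 0 1 1
3 0 2 2 2 2
t=4: 2 1 1 3 1 3
1 0 0 3 2 3
0 3 2 2 3 1
2 2 1 2 2 3
0 3 1 0 1 1
3 0 2 2 2 3
t=5: 2 1 1 3 1 3
1 0 0 3 2 3
0 3 2 2 3 1
2 2 1 2 2 3
0 3 1 0 1 2
3 0 2 2 3 0
t=6: 2 1 1 3 1 3
1 0 0 3 2 3
0 3 2 2 3 1
2 2 1 2 2 3
0 3 1 0 1 2
3 0 2 2 3 1
t=7: 2 1 1 3 1 3
1 0 0 3 2 3
0 3 2 2 3 1
2 2 1 2 2 3
0 3 1 0 1 2
3 0 2 2 3 2
t=8: 2 1 1 3 1 3
1 0 0 3 2 3
0 3 2 2 3 1
2 2 1 2 2 3
0 3 1 0 1 2
3 0 2 2 3 3
t=9: 2 1 1 3 1 3
1 0 0 3 2 3
0 3 2 2 3 1
2 2 1 2 2 3
0 3 1 0 2 3
3 0 2 3 0 1
t=10: 2 1 1 3 1 3
1 0 0 3 2 3
0 3 2 2 3 1
2 2 1 2 2 3
0 3 1 0 2 3
3 0 2 3 0 2
t=11: 2 1 1 3 1 3
1 0 0 3 2 3
0 3 2 2 3 1
2 2 1 2 2 3
0 3 1 0 2 3
3 0 2 3 0 3

63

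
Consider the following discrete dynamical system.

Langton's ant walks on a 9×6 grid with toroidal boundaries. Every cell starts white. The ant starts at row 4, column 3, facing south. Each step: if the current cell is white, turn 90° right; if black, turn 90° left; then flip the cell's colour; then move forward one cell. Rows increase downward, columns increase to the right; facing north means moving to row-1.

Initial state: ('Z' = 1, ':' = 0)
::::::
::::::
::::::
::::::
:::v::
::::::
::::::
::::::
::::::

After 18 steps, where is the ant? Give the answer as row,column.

3,4

[0] ::::::
::::::
::::::
::::::
:::v::
::::::
::::::
::::::
::::::
[1] ::::::
::::::
::::::
::::::
::<Z::
::::::
::::::
::::::
::::::
[2] ::::::
::::::
::::::
::^:::
::ZZ::
::::::
::::::
::::::
::::::
[3] ::::::
::::::
::::::
::Z>::
::ZZ::
::::::
::::::
::::::
::::::
[4] ::::::
::::::
::::::
::ZZ::
::Zv::
::::::
::::::
::::::
::::::
[5] ::::::
::::::
::::::
::ZZ::
::Z:>:
::::::
::::::
::::::
::::::
[6] ::::::
::::::
::::::
::ZZ::
::Z:Z:
::::v:
::::::
::::::
::::::
[7] ::::::
::::::
::::::
::ZZ::
::Z:Z:
:::<Z:
::::::
::::::
::::::
[8] ::::::
::::::
::::::
::ZZ::
::Z^Z:
:::ZZ:
::::::
::::::
::::::
[9] ::::::
::::::
::::::
::ZZ::
::ZZ>:
:::ZZ:
::::::
::::::
::::::
[10] ::::::
::::::
::::::
::ZZ^:
::ZZ::
:::ZZ:
::::::
::::::
::::::
[11] ::::::
::::::
::::::
::ZZZ>
::ZZ::
:::ZZ:
::::::
::::::
::::::
[12] ::::::
::::::
::::::
::ZZZZ
::ZZ:v
:::ZZ:
::::::
::::::
::::::
[13] ::::::
::::::
::::::
::ZZZZ
::ZZ<Z
:::ZZ:
::::::
::::::
::::::
[14] ::::::
::::::
::::::
::ZZ^Z
::ZZZZ
:::ZZ:
::::::
::::::
::::::
[15] ::::::
::::::
::::::
::Z<:Z
::ZZZZ
:::ZZ:
::::::
::::::
::::::
[16] ::::::
::::::
::::::
::Z::Z
::ZvZZ
:::ZZ:
::::::
::::::
::::::
[17] ::::::
::::::
::::::
::Z::Z
::Z:>Z
:::ZZ:
::::::
::::::
::::::
[18] ::::::
::::::
::::::
::Z:^Z
::Z::Z
:::ZZ:
::::::
::::::
::::::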